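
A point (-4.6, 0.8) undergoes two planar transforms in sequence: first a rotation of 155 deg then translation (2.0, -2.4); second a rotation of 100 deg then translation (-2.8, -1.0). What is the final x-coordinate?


After transform 1:
x1 = cos(155)*-4.6 - sin(155)*0.8 + 2.0 = 5.8309
y1 = sin(155)*-4.6 + cos(155)*0.8 + -2.4 = -5.0691
After transform 2:
x2 = cos(100)*5.8309 - sin(100)*-5.0691 + -2.8
= 1.1796


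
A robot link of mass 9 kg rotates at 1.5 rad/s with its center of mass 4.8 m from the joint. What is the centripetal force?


F = m * omega^2 * r
= 9 * 1.5^2 * 4.8
= 9 * 2.25 * 4.8
= 97.2 N


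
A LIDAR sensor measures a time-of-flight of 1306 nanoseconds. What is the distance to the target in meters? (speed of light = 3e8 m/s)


tof = 1306 ns = 1.306e-06 s
dist = c * tof / 2
= 3e8 * 1.306e-06 / 2
= 195.9 m


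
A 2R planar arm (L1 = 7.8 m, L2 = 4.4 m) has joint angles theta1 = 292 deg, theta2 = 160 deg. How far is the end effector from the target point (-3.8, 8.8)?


End effector via forward kinematics:
x = L1*cos(t1) + L2*cos(t1+t2) = 2.7684
y = L1*sin(t1) + L2*sin(t1+t2) = -2.8347
Distance to target:
d = sqrt((-3.8 - 2.7684)^2 + (8.8 - -2.8347)^2)
= sqrt(43.1435 + 135.3666)
= 13.3608 m


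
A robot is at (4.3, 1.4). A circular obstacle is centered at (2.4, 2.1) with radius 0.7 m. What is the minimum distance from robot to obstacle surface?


center_dist = sqrt((4.3-2.4)^2 + (1.4-2.1)^2)
= sqrt(3.61 + 0.49)
= 2.0248
min_dist = center_dist - radius = 2.0248 - 0.7 = 1.3248 m


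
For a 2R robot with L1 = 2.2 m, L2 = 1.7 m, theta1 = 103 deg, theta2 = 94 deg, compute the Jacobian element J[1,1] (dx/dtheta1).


J[1,1] = -L1*sin(t1) - L2*sin(t1+t2)
= -2.2*sin(103) - 1.7*sin(197)
= -1.6466


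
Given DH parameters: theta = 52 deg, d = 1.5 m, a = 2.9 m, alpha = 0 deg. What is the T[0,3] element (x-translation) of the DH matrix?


T[0,3] = a * cos(theta)
= 2.9 * cos(52 deg)
= 2.9 * 0.6157
= 1.7854


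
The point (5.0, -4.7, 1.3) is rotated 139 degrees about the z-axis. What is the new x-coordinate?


Rotation about z-axis: x' = x*cos(theta) - y*sin(theta)
= 5.0 * -0.7547 - -4.7 * 0.6561
= -0.6901


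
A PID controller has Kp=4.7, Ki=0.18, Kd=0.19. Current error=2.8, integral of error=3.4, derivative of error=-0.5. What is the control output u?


u = Kp*e + Ki*int(e) + Kd*de/dt
= 4.7*2.8 + 0.18*3.4 + 0.19*(-0.5)
= 13.16 + 0.612 + -0.095
= 13.677


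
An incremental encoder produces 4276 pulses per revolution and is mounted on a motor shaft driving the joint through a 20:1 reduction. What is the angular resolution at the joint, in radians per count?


counts per rev = 4276
effective counts at joint = 4276 * 20 = 85520
resolution = 2*pi / 85520
= 7.3470e-05 rad/count


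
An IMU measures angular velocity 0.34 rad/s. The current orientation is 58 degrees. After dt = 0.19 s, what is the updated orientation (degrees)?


delta_theta = w * dt = 0.34 * 0.19 = 0.0646 rad
= 3.7013 deg
theta_new = 58 + 3.7013 = 61.7013 deg


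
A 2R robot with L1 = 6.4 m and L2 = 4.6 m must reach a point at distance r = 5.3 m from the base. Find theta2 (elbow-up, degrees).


cos(theta2) = (r^2 - L1^2 - L2^2) / (2*L1*L2)
cos(theta2) = (28.09 - 40.96 - 21.16) / 58.88
cos(theta2) = -0.577955
theta2 = 125.3068 degrees


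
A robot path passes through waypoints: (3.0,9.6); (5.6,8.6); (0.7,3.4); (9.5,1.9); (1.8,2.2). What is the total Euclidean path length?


Segment lengths:
  seg1 = sqrt((2.6)^2 + (-1.0)^2) = 2.7857
  seg2 = sqrt((-4.9)^2 + (-5.2)^2) = 7.1449
  seg3 = sqrt((8.8)^2 + (-1.5)^2) = 8.9269
  seg4 = sqrt((-7.7)^2 + (0.3)^2) = 7.7058
Total = 26.5634


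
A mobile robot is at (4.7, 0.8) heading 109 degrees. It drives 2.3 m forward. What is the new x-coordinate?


x_new = x0 + d*cos(theta)
= 4.7 + 2.3*cos(109)
= 4.7 + -0.7488
= 3.9512


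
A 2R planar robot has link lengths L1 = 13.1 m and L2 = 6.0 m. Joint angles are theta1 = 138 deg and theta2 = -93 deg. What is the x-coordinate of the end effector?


Convert angles to radians: theta1 = 2.4086, theta2 = -1.6232
x = L1*cos(theta1) + L2*cos(theta1+theta2)
x = -9.7352 + 4.2426
x = -5.4926


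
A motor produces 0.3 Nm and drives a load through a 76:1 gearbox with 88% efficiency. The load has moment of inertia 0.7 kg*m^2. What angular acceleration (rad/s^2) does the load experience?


tau_out = tau_motor * N * eta
= 0.3 * 76 * 0.88 = 20.064 Nm
alpha = tau_out / I = 20.064 / 0.7
= 28.6629 rad/s^2


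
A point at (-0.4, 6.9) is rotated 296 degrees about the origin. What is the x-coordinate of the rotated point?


x' = x*cos(theta) - y*sin(theta)
cos(296 deg) = 0.4384, sin(296 deg) = -0.8988
x' = -0.4 * 0.4384 - 6.9 * -0.8988
= -0.1753 - -6.2017
= 6.0263


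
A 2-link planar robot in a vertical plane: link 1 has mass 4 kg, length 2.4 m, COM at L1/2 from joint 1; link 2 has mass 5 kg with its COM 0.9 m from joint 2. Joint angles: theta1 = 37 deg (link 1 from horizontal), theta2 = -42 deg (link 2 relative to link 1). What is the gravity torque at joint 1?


Horizontal distance from joint 1 to link-1 COM:
  x_c1 = (L1/2)*cos(t1) = 1.2 * 0.7986 = 0.9584 m
Horizontal distance from joint 1 to link-2 COM:
  x_c2 = L1*cos(t1) + Lc2*cos(t1+t2)
       = 2.4*0.7986 + 0.9*0.9962 = 2.8133 m
tau1 = m1*g*x_c1 + m2*g*x_c2
     = 4*9.81*0.9584 + 5*9.81*2.8133
     = 37.6061 + 137.9924
     = 175.5985 Nm


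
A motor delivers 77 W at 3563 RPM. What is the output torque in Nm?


omega = 3563 * 2*pi/60 = 373.1165 rad/s
tau = P / omega = 77 / 373.1165
= 0.2064 Nm


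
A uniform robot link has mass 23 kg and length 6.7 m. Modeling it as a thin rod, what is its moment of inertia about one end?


I = (1/3) * m * L^2
= (1/3) * 23 * 6.7^2
= 0.333333 * 23 * 44.89
= 344.1567 kg*m^2


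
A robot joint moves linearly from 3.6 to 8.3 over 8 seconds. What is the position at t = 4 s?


s = t/T = 4/8 = 0.5
p(t) = p0 + (pf-p0)*s
= 3.6 + (8.3 - 3.6) * 0.5
= 5.95


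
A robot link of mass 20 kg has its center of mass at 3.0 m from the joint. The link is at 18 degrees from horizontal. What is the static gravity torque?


tau = m*g*L*cos(angle)
= 20 * 9.81 * 3.0 * cos(18 deg)
= 20 * 9.81 * 3.0 * 0.9511
= 559.7919 Nm


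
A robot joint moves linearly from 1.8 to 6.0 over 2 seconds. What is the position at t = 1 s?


s = t/T = 1/2 = 0.5
p(t) = p0 + (pf-p0)*s
= 1.8 + (6.0 - 1.8) * 0.5
= 3.9


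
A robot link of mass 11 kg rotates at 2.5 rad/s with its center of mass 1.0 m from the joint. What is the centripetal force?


F = m * omega^2 * r
= 11 * 2.5^2 * 1.0
= 11 * 6.25 * 1.0
= 68.75 N


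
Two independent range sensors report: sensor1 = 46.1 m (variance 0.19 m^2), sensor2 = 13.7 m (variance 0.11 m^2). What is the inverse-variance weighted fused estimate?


w1 = (1/var1) / (1/var1 + 1/var2)
   = 5.2632 / (5.2632 + 9.0909) = 0.3667
w2 = 1 - w1 = 0.6333
fused = w1*s1 + w2*s2 = 16.9033 + 8.6767
= 25.58 m


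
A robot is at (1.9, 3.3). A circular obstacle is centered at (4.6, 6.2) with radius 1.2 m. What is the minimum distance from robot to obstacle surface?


center_dist = sqrt((1.9-4.6)^2 + (3.3-6.2)^2)
= sqrt(7.29 + 8.41)
= 3.9623
min_dist = center_dist - radius = 3.9623 - 1.2 = 2.7623 m


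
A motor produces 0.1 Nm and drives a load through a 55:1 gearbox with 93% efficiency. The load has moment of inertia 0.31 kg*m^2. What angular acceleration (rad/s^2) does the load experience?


tau_out = tau_motor * N * eta
= 0.1 * 55 * 0.93 = 5.115 Nm
alpha = tau_out / I = 5.115 / 0.31
= 16.5 rad/s^2


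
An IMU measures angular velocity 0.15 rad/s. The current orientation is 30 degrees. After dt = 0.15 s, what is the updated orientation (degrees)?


delta_theta = w * dt = 0.15 * 0.15 = 0.0225 rad
= 1.2892 deg
theta_new = 30 + 1.2892 = 31.2892 deg


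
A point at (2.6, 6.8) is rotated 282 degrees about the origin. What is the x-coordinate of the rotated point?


x' = x*cos(theta) - y*sin(theta)
cos(282 deg) = 0.2079, sin(282 deg) = -0.9781
x' = 2.6 * 0.2079 - 6.8 * -0.9781
= 0.5406 - -6.6514
= 7.192


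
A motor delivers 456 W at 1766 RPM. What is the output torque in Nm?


omega = 1766 * 2*pi/60 = 184.9351 rad/s
tau = P / omega = 456 / 184.9351
= 2.4657 Nm


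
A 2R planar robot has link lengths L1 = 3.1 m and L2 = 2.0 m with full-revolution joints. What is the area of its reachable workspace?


r_max = L1 + L2 = 5.1 m
r_min = |L1 - L2| = 1.1 m
Area = pi*(r_max^2 - r_min^2)
= pi*(26.01 - 1.21)
= pi * 24.8
= 77.9115 m^2


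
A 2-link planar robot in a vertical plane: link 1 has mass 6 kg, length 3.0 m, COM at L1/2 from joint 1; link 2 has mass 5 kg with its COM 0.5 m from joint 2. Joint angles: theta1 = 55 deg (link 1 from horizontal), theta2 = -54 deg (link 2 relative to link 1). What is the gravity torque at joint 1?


Horizontal distance from joint 1 to link-1 COM:
  x_c1 = (L1/2)*cos(t1) = 1.5 * 0.5736 = 0.8604 m
Horizontal distance from joint 1 to link-2 COM:
  x_c2 = L1*cos(t1) + Lc2*cos(t1+t2)
       = 3.0*0.5736 + 0.5*0.9998 = 2.2207 m
tau1 = m1*g*x_c1 + m2*g*x_c2
     = 6*9.81*0.8604 + 5*9.81*2.2207
     = 50.6411 + 108.923
     = 159.5641 Nm


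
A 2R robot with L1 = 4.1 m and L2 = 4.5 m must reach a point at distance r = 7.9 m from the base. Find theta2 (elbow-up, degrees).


cos(theta2) = (r^2 - L1^2 - L2^2) / (2*L1*L2)
cos(theta2) = (62.41 - 16.81 - 20.25) / 36.9
cos(theta2) = 0.686992
theta2 = 46.6075 degrees


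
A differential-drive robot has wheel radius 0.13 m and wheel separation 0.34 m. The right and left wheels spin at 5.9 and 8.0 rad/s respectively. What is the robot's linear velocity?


vR = r*wR = 0.13*5.9 = 0.767 m/s
vL = r*wL = 0.13*8.0 = 1.04 m/s
v = (vR+vL)/2 = 0.9035 m/s
omega = (vR-vL)/L = -0.8029 rad/s
linear velocity = 0.9035 m/s


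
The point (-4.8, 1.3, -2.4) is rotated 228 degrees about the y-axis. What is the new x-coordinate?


Rotation about y-axis: x' = x*cos(theta) + z*sin(theta)
= -4.8 * -0.6691 + -2.4 * -0.7431
= 4.9954


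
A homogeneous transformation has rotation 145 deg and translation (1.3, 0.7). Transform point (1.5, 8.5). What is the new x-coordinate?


x' = cos(theta)*px - sin(theta)*py + tx
= -0.8192*1.5 - 0.5736*8.5 + 1.3
= -4.8041


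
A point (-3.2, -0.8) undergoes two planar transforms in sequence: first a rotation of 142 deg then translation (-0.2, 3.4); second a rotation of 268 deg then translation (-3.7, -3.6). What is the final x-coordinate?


After transform 1:
x1 = cos(142)*-3.2 - sin(142)*-0.8 + -0.2 = 2.8142
y1 = sin(142)*-3.2 + cos(142)*-0.8 + 3.4 = 2.0603
After transform 2:
x2 = cos(268)*2.8142 - sin(268)*2.0603 + -3.7
= -1.7392


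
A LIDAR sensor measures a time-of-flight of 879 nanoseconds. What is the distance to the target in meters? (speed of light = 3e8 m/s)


tof = 879 ns = 8.79e-07 s
dist = c * tof / 2
= 3e8 * 8.79e-07 / 2
= 131.85 m


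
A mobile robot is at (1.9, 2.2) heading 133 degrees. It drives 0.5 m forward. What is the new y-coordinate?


y_new = y0 + d*sin(theta)
= 2.2 + 0.5*sin(133)
= 2.2 + 0.3657
= 2.5657


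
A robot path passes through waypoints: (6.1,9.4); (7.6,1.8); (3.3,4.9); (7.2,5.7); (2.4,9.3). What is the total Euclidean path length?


Segment lengths:
  seg1 = sqrt((1.5)^2 + (-7.6)^2) = 7.7466
  seg2 = sqrt((-4.3)^2 + (3.1)^2) = 5.3009
  seg3 = sqrt((3.9)^2 + (0.8)^2) = 3.9812
  seg4 = sqrt((-4.8)^2 + (3.6)^2) = 6.0
Total = 23.0288


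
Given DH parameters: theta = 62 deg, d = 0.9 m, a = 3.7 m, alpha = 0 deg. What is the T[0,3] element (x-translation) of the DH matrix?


T[0,3] = a * cos(theta)
= 3.7 * cos(62 deg)
= 3.7 * 0.4695
= 1.737


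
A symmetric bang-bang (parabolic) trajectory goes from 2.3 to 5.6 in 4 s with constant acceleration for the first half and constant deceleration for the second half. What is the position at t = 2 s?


Symmetric rest-to-rest: each phase covers (pf-p0)/2 in time T/2. 0.5*a*(T/2)^2 = (pf-p0)/2 => a = 4*(pf-p0)/T^2
a = 4*(5.6-2.3)/4^2 = 0.825
t = 2 is in the acceleration phase (t <= T/2).
p = p0 + 0.5*a*t^2 = 2.3 + 0.5*0.825*2^2
= 3.95


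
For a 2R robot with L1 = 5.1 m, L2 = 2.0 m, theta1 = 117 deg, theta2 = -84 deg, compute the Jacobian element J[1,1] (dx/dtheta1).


J[1,1] = -L1*sin(t1) - L2*sin(t1+t2)
= -5.1*sin(117) - 2.0*sin(33)
= -5.6334


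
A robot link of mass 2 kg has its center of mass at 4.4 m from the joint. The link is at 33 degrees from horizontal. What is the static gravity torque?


tau = m*g*L*cos(angle)
= 2 * 9.81 * 4.4 * cos(33 deg)
= 2 * 9.81 * 4.4 * 0.8387
= 72.4008 Nm


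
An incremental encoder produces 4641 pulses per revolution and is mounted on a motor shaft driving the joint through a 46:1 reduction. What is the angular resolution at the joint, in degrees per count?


counts per rev = 4641
effective counts at joint = 4641 * 46 = 213486
resolution = 360 / 213486
= 0.0017 deg/count


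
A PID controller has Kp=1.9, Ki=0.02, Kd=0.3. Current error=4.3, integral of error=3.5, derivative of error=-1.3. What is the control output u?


u = Kp*e + Ki*int(e) + Kd*de/dt
= 1.9*4.3 + 0.02*3.5 + 0.3*(-1.3)
= 8.17 + 0.07 + -0.39
= 7.85


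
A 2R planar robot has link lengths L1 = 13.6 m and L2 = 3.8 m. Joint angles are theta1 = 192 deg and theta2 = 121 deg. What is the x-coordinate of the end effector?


Convert angles to radians: theta1 = 3.351, theta2 = 2.1118
x = L1*cos(theta1) + L2*cos(theta1+theta2)
x = -13.3028 + 2.5916
x = -10.7112


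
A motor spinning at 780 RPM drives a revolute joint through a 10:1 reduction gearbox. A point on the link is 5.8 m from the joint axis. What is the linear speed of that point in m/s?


omega_motor = 780 * 2*pi/60 = 81.6814 rad/s
omega_joint = omega_motor / 10 = 8.1681 rad/s
v = omega_joint * r = 8.1681 * 5.8
= 47.3752 m/s


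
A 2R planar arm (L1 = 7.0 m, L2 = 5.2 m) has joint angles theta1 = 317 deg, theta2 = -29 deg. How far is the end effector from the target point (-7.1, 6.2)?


End effector via forward kinematics:
x = L1*cos(t1) + L2*cos(t1+t2) = 6.7264
y = L1*sin(t1) + L2*sin(t1+t2) = -9.7195
Distance to target:
d = sqrt((-7.1 - 6.7264)^2 + (6.2 - -9.7195)^2)
= sqrt(191.1683 + 253.4299)
= 21.0855 m


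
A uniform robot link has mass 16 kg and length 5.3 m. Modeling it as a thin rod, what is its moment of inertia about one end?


I = (1/3) * m * L^2
= (1/3) * 16 * 5.3^2
= 0.333333 * 16 * 28.09
= 149.8133 kg*m^2


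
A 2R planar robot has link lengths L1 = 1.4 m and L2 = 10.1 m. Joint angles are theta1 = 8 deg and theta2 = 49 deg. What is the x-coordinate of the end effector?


Convert angles to radians: theta1 = 0.1396, theta2 = 0.8552
x = L1*cos(theta1) + L2*cos(theta1+theta2)
x = 1.3864 + 5.5009
x = 6.8872


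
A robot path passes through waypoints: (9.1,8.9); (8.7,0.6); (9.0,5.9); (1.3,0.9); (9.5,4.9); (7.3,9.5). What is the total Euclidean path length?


Segment lengths:
  seg1 = sqrt((-0.4)^2 + (-8.3)^2) = 8.3096
  seg2 = sqrt((0.3)^2 + (5.3)^2) = 5.3085
  seg3 = sqrt((-7.7)^2 + (-5.0)^2) = 9.181
  seg4 = sqrt((8.2)^2 + (4.0)^2) = 9.1236
  seg5 = sqrt((-2.2)^2 + (4.6)^2) = 5.099
Total = 37.0217


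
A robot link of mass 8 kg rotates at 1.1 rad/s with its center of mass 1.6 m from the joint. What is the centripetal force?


F = m * omega^2 * r
= 8 * 1.1^2 * 1.6
= 8 * 1.21 * 1.6
= 15.488 N


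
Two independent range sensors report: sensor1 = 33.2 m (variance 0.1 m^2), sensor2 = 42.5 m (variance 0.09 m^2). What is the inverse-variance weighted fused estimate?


w1 = (1/var1) / (1/var1 + 1/var2)
   = 10.0 / (10.0 + 11.1111) = 0.4737
w2 = 1 - w1 = 0.5263
fused = w1*s1 + w2*s2 = 15.7263 + 22.3684
= 38.0947 m


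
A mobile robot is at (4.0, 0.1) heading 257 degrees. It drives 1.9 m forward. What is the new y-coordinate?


y_new = y0 + d*sin(theta)
= 0.1 + 1.9*sin(257)
= 0.1 + -1.8513
= -1.7513


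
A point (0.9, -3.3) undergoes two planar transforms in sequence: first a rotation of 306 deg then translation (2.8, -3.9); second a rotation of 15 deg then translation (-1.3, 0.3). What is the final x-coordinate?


After transform 1:
x1 = cos(306)*0.9 - sin(306)*-3.3 + 2.8 = 0.6593
y1 = sin(306)*0.9 + cos(306)*-3.3 + -3.9 = -6.5678
After transform 2:
x2 = cos(15)*0.6593 - sin(15)*-6.5678 + -1.3
= 1.0367


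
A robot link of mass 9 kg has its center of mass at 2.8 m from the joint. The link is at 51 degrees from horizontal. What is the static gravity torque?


tau = m*g*L*cos(angle)
= 9 * 9.81 * 2.8 * cos(51 deg)
= 9 * 9.81 * 2.8 * 0.6293
= 155.5756 Nm


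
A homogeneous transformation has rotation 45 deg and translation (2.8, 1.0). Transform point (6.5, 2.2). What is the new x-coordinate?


x' = cos(theta)*px - sin(theta)*py + tx
= 0.7071*6.5 - 0.7071*2.2 + 2.8
= 5.8406


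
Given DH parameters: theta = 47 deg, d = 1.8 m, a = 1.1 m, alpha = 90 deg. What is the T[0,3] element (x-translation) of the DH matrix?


T[0,3] = a * cos(theta)
= 1.1 * cos(47 deg)
= 1.1 * 0.682
= 0.7502


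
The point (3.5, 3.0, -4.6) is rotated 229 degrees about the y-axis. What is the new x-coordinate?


Rotation about y-axis: x' = x*cos(theta) + z*sin(theta)
= 3.5 * -0.6561 + -4.6 * -0.7547
= 1.1755


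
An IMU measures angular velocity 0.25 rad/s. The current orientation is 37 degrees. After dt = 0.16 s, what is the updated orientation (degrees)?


delta_theta = w * dt = 0.25 * 0.16 = 0.04 rad
= 2.2918 deg
theta_new = 37 + 2.2918 = 39.2918 deg


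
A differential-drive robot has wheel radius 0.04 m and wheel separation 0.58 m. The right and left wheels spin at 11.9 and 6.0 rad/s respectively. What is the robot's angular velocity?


vR = r*wR = 0.04*11.9 = 0.476 m/s
vL = r*wL = 0.04*6.0 = 0.24 m/s
v = (vR+vL)/2 = 0.358 m/s
omega = (vR-vL)/L = 0.4069 rad/s
angular velocity = 0.4069 rad/s


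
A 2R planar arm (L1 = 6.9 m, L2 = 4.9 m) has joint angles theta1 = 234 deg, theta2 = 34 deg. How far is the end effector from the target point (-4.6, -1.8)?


End effector via forward kinematics:
x = L1*cos(t1) + L2*cos(t1+t2) = -4.2267
y = L1*sin(t1) + L2*sin(t1+t2) = -10.4792
Distance to target:
d = sqrt((-4.6 - -4.2267)^2 + (-1.8 - -10.4792)^2)
= sqrt(0.1393 + 75.3291)
= 8.6873 m


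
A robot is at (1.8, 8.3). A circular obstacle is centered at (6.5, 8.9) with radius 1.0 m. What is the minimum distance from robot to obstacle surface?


center_dist = sqrt((1.8-6.5)^2 + (8.3-8.9)^2)
= sqrt(22.09 + 0.36)
= 4.7381
min_dist = center_dist - radius = 4.7381 - 1.0 = 3.7381 m


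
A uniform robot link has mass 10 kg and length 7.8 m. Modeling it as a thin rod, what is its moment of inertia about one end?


I = (1/3) * m * L^2
= (1/3) * 10 * 7.8^2
= 0.333333 * 10 * 60.84
= 202.8 kg*m^2


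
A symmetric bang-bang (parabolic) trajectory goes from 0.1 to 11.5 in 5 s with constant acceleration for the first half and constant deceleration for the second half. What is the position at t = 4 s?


Symmetric rest-to-rest: each phase covers (pf-p0)/2 in time T/2. 0.5*a*(T/2)^2 = (pf-p0)/2 => a = 4*(pf-p0)/T^2
a = 4*(11.5-0.1)/5^2 = 1.824
t = 4 is in the deceleration phase (t > T/2).
p = pf - 0.5*a*(T-t)^2 = 11.5 - 0.5*1.824*1^2
= 10.588


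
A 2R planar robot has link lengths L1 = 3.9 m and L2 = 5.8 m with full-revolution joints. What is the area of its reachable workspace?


r_max = L1 + L2 = 9.7 m
r_min = |L1 - L2| = 1.9 m
Area = pi*(r_max^2 - r_min^2)
= pi*(94.09 - 3.61)
= pi * 90.48
= 284.2513 m^2


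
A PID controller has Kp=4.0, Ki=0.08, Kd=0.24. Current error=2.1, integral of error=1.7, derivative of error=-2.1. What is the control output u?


u = Kp*e + Ki*int(e) + Kd*de/dt
= 4.0*2.1 + 0.08*1.7 + 0.24*(-2.1)
= 8.4 + 0.136 + -0.504
= 8.032


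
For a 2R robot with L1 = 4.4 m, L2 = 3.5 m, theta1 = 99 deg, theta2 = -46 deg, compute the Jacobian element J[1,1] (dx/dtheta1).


J[1,1] = -L1*sin(t1) - L2*sin(t1+t2)
= -4.4*sin(99) - 3.5*sin(53)
= -7.1411


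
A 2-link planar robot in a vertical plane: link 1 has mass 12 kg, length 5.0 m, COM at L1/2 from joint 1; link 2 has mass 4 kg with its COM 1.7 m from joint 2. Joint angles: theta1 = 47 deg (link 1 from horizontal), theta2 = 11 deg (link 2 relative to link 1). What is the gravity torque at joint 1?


Horizontal distance from joint 1 to link-1 COM:
  x_c1 = (L1/2)*cos(t1) = 2.5 * 0.682 = 1.705 m
Horizontal distance from joint 1 to link-2 COM:
  x_c2 = L1*cos(t1) + Lc2*cos(t1+t2)
       = 5.0*0.682 + 1.7*0.5299 = 4.3109 m
tau1 = m1*g*x_c1 + m2*g*x_c2
     = 12*9.81*1.705 + 4*9.81*4.3109
     = 200.7121 + 169.1579
     = 369.87 Nm


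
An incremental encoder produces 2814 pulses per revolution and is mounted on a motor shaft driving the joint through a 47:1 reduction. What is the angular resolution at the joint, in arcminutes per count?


counts per rev = 2814
effective counts at joint = 2814 * 47 = 132258
resolution = 360*60 / 132258
= 0.1633 arcmin/count


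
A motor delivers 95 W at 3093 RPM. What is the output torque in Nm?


omega = 3093 * 2*pi/60 = 323.8982 rad/s
tau = P / omega = 95 / 323.8982
= 0.2933 Nm


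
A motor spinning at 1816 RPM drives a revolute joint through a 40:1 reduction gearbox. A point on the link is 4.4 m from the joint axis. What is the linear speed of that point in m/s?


omega_motor = 1816 * 2*pi/60 = 190.1711 rad/s
omega_joint = omega_motor / 40 = 4.7543 rad/s
v = omega_joint * r = 4.7543 * 4.4
= 20.9188 m/s


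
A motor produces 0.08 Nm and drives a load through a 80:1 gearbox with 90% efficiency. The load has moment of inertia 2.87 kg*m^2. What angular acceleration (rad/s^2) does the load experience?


tau_out = tau_motor * N * eta
= 0.08 * 80 * 0.9 = 5.76 Nm
alpha = tau_out / I = 5.76 / 2.87
= 2.007 rad/s^2


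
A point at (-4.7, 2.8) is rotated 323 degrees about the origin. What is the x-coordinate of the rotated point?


x' = x*cos(theta) - y*sin(theta)
cos(323 deg) = 0.7986, sin(323 deg) = -0.6018
x' = -4.7 * 0.7986 - 2.8 * -0.6018
= -3.7536 - -1.6851
= -2.0685


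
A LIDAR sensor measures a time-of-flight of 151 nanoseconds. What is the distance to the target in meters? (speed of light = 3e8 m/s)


tof = 151 ns = 1.51e-07 s
dist = c * tof / 2
= 3e8 * 1.51e-07 / 2
= 22.65 m


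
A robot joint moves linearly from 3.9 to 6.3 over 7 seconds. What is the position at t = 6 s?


s = t/T = 6/7 = 0.8571
p(t) = p0 + (pf-p0)*s
= 3.9 + (6.3 - 3.9) * 0.8571
= 5.9571


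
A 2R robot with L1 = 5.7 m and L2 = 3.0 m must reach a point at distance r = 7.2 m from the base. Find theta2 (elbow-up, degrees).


cos(theta2) = (r^2 - L1^2 - L2^2) / (2*L1*L2)
cos(theta2) = (51.84 - 32.49 - 9.0) / 34.2
cos(theta2) = 0.302632
theta2 = 72.3843 degrees


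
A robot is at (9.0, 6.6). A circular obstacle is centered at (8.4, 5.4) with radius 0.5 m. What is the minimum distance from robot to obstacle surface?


center_dist = sqrt((9.0-8.4)^2 + (6.6-5.4)^2)
= sqrt(0.36 + 1.44)
= 1.3416
min_dist = center_dist - radius = 1.3416 - 0.5 = 0.8416 m


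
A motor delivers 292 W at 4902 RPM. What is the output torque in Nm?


omega = 4902 * 2*pi/60 = 513.3362 rad/s
tau = P / omega = 292 / 513.3362
= 0.5688 Nm


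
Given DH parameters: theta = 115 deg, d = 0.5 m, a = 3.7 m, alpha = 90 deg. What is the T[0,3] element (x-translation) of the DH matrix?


T[0,3] = a * cos(theta)
= 3.7 * cos(115 deg)
= 3.7 * -0.4226
= -1.5637


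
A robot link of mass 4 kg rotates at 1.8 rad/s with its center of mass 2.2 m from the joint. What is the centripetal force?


F = m * omega^2 * r
= 4 * 1.8^2 * 2.2
= 4 * 3.24 * 2.2
= 28.512 N


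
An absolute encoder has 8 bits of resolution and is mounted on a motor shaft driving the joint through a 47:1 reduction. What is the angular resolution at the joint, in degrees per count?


counts = 2^8 = 256
effective counts at joint = 256 * 47 = 12032
resolution = 360 / 12032
= 0.0299 deg/count


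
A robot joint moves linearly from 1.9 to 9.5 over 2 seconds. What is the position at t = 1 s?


s = t/T = 1/2 = 0.5
p(t) = p0 + (pf-p0)*s
= 1.9 + (9.5 - 1.9) * 0.5
= 5.7


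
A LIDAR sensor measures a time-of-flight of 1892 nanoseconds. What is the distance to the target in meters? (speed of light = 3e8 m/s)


tof = 1892 ns = 1.892e-06 s
dist = c * tof / 2
= 3e8 * 1.892e-06 / 2
= 283.8 m


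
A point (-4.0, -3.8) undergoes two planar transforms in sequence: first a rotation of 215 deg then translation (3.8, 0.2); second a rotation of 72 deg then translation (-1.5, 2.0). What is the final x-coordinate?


After transform 1:
x1 = cos(215)*-4.0 - sin(215)*-3.8 + 3.8 = 4.897
y1 = sin(215)*-4.0 + cos(215)*-3.8 + 0.2 = 5.6071
After transform 2:
x2 = cos(72)*4.897 - sin(72)*5.6071 + -1.5
= -5.3194


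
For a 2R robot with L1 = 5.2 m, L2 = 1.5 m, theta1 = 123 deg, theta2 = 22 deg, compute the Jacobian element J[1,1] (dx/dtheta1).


J[1,1] = -L1*sin(t1) - L2*sin(t1+t2)
= -5.2*sin(123) - 1.5*sin(145)
= -5.2215


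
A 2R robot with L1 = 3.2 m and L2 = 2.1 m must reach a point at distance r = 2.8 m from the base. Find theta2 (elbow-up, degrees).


cos(theta2) = (r^2 - L1^2 - L2^2) / (2*L1*L2)
cos(theta2) = (7.84 - 10.24 - 4.41) / 13.44
cos(theta2) = -0.506696
theta2 = 120.444 degrees


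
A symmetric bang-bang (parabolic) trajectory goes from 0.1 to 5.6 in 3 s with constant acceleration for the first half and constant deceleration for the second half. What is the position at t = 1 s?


Symmetric rest-to-rest: each phase covers (pf-p0)/2 in time T/2. 0.5*a*(T/2)^2 = (pf-p0)/2 => a = 4*(pf-p0)/T^2
a = 4*(5.6-0.1)/3^2 = 2.4444
t = 1 is in the acceleration phase (t <= T/2).
p = p0 + 0.5*a*t^2 = 0.1 + 0.5*2.4444*1^2
= 1.3222


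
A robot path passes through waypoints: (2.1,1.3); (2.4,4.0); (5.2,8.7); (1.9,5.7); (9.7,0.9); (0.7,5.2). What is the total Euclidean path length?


Segment lengths:
  seg1 = sqrt((0.3)^2 + (2.7)^2) = 2.7166
  seg2 = sqrt((2.8)^2 + (4.7)^2) = 5.4708
  seg3 = sqrt((-3.3)^2 + (-3.0)^2) = 4.4598
  seg4 = sqrt((7.8)^2 + (-4.8)^2) = 9.1586
  seg5 = sqrt((-9.0)^2 + (4.3)^2) = 9.9745
Total = 31.7803


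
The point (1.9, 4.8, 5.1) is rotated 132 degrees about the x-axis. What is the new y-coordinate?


Rotation about x-axis: y' = y*cos(theta) - z*sin(theta)
= 4.8 * -0.6691 - 5.1 * 0.7431
= -7.0019


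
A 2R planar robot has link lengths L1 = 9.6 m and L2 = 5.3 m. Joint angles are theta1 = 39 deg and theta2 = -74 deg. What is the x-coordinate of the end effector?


Convert angles to radians: theta1 = 0.6807, theta2 = -1.2915
x = L1*cos(theta1) + L2*cos(theta1+theta2)
x = 7.4606 + 4.3415
x = 11.8021


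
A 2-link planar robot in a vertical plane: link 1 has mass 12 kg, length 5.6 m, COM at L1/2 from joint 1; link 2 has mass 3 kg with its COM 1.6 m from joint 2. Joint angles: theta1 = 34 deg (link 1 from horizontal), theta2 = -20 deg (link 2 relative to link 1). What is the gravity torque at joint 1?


Horizontal distance from joint 1 to link-1 COM:
  x_c1 = (L1/2)*cos(t1) = 2.8 * 0.829 = 2.3213 m
Horizontal distance from joint 1 to link-2 COM:
  x_c2 = L1*cos(t1) + Lc2*cos(t1+t2)
       = 5.6*0.829 + 1.6*0.9703 = 6.1951 m
tau1 = m1*g*x_c1 + m2*g*x_c2
     = 12*9.81*2.3213 + 3*9.81*6.1951
     = 273.264 + 182.3213
     = 455.5854 Nm


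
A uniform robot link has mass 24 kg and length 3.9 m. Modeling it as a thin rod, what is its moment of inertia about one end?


I = (1/3) * m * L^2
= (1/3) * 24 * 3.9^2
= 0.333333 * 24 * 15.21
= 121.68 kg*m^2


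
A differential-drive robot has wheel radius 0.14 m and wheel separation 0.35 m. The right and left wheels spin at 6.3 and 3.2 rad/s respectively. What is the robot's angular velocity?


vR = r*wR = 0.14*6.3 = 0.882 m/s
vL = r*wL = 0.14*3.2 = 0.448 m/s
v = (vR+vL)/2 = 0.665 m/s
omega = (vR-vL)/L = 1.24 rad/s
angular velocity = 1.24 rad/s


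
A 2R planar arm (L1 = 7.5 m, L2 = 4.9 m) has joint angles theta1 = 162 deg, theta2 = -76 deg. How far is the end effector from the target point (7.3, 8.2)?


End effector via forward kinematics:
x = L1*cos(t1) + L2*cos(t1+t2) = -6.7911
y = L1*sin(t1) + L2*sin(t1+t2) = 7.2057
Distance to target:
d = sqrt((7.3 - -6.7911)^2 + (8.2 - 7.2057)^2)
= sqrt(198.5596 + 0.9886)
= 14.1262 m


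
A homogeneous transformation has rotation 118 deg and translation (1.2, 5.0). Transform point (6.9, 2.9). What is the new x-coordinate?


x' = cos(theta)*px - sin(theta)*py + tx
= -0.4695*6.9 - 0.8829*2.9 + 1.2
= -4.5999


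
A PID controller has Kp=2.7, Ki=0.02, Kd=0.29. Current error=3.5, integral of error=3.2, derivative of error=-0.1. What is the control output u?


u = Kp*e + Ki*int(e) + Kd*de/dt
= 2.7*3.5 + 0.02*3.2 + 0.29*(-0.1)
= 9.45 + 0.064 + -0.029
= 9.485


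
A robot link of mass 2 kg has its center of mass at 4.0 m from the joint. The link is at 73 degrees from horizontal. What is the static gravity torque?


tau = m*g*L*cos(angle)
= 2 * 9.81 * 4.0 * cos(73 deg)
= 2 * 9.81 * 4.0 * 0.2924
= 22.9453 Nm


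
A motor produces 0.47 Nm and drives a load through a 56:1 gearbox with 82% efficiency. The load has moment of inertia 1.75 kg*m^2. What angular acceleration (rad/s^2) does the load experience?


tau_out = tau_motor * N * eta
= 0.47 * 56 * 0.82 = 21.5824 Nm
alpha = tau_out / I = 21.5824 / 1.75
= 12.3328 rad/s^2


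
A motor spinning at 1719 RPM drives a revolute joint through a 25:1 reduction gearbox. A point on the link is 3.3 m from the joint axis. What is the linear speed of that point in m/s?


omega_motor = 1719 * 2*pi/60 = 180.0133 rad/s
omega_joint = omega_motor / 25 = 7.2005 rad/s
v = omega_joint * r = 7.2005 * 3.3
= 23.7618 m/s


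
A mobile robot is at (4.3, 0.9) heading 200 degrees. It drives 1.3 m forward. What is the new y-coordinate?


y_new = y0 + d*sin(theta)
= 0.9 + 1.3*sin(200)
= 0.9 + -0.4446
= 0.4554


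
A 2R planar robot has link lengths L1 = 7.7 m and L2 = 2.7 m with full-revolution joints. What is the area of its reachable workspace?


r_max = L1 + L2 = 10.4 m
r_min = |L1 - L2| = 5.0 m
Area = pi*(r_max^2 - r_min^2)
= pi*(108.16 - 25.0)
= pi * 83.16
= 261.2548 m^2


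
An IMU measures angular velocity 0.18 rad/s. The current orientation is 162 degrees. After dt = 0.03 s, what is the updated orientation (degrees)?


delta_theta = w * dt = 0.18 * 0.03 = 0.0054 rad
= 0.3094 deg
theta_new = 162 + 0.3094 = 162.3094 deg


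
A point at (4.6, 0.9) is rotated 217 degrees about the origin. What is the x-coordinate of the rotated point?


x' = x*cos(theta) - y*sin(theta)
cos(217 deg) = -0.7986, sin(217 deg) = -0.6018
x' = 4.6 * -0.7986 - 0.9 * -0.6018
= -3.6737 - -0.5416
= -3.1321


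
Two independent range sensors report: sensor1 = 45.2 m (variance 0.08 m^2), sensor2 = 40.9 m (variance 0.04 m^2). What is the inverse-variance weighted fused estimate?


w1 = (1/var1) / (1/var1 + 1/var2)
   = 12.5 / (12.5 + 25.0) = 0.3333
w2 = 1 - w1 = 0.6667
fused = w1*s1 + w2*s2 = 15.0667 + 27.2667
= 42.3333 m


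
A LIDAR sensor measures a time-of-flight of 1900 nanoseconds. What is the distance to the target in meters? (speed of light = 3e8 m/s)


tof = 1900 ns = 1.9e-06 s
dist = c * tof / 2
= 3e8 * 1.9e-06 / 2
= 285.0 m


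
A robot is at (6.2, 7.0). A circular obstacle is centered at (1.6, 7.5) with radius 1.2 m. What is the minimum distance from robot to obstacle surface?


center_dist = sqrt((6.2-1.6)^2 + (7.0-7.5)^2)
= sqrt(21.16 + 0.25)
= 4.6271
min_dist = center_dist - radius = 4.6271 - 1.2 = 3.4271 m


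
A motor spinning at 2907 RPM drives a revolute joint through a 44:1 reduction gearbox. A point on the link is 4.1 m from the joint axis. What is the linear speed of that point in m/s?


omega_motor = 2907 * 2*pi/60 = 304.4203 rad/s
omega_joint = omega_motor / 44 = 6.9186 rad/s
v = omega_joint * r = 6.9186 * 4.1
= 28.3664 m/s


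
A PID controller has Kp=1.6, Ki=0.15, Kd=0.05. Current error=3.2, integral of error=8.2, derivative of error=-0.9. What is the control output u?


u = Kp*e + Ki*int(e) + Kd*de/dt
= 1.6*3.2 + 0.15*8.2 + 0.05*(-0.9)
= 5.12 + 1.23 + -0.045
= 6.305


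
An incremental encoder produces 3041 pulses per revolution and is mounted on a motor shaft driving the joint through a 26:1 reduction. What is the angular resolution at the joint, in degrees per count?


counts per rev = 3041
effective counts at joint = 3041 * 26 = 79066
resolution = 360 / 79066
= 0.0046 deg/count


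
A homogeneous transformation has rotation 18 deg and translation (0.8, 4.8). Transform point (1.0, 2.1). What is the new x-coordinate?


x' = cos(theta)*px - sin(theta)*py + tx
= 0.9511*1.0 - 0.309*2.1 + 0.8
= 1.1021


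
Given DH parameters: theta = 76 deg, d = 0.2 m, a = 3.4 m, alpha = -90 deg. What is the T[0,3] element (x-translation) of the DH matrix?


T[0,3] = a * cos(theta)
= 3.4 * cos(76 deg)
= 3.4 * 0.2419
= 0.8225


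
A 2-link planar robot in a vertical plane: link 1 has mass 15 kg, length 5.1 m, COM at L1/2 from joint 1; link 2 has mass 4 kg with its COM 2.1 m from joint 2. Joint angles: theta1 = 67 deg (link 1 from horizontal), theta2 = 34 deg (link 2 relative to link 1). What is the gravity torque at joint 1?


Horizontal distance from joint 1 to link-1 COM:
  x_c1 = (L1/2)*cos(t1) = 2.55 * 0.3907 = 0.9964 m
Horizontal distance from joint 1 to link-2 COM:
  x_c2 = L1*cos(t1) + Lc2*cos(t1+t2)
       = 5.1*0.3907 + 2.1*-0.1908 = 1.592 m
tau1 = m1*g*x_c1 + m2*g*x_c2
     = 15*9.81*0.9964 + 4*9.81*1.592
     = 146.615 + 62.4713
     = 209.0863 Nm


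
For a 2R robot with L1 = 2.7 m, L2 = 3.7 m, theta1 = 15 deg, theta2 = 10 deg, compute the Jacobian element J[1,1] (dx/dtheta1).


J[1,1] = -L1*sin(t1) - L2*sin(t1+t2)
= -2.7*sin(15) - 3.7*sin(25)
= -2.2625


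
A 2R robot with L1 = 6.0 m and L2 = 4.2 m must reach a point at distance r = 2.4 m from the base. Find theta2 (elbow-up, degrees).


cos(theta2) = (r^2 - L1^2 - L2^2) / (2*L1*L2)
cos(theta2) = (5.76 - 36.0 - 17.64) / 50.4
cos(theta2) = -0.95
theta2 = 161.8051 degrees


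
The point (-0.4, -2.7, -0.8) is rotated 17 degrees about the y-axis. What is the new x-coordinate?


Rotation about y-axis: x' = x*cos(theta) + z*sin(theta)
= -0.4 * 0.9563 + -0.8 * 0.2924
= -0.6164


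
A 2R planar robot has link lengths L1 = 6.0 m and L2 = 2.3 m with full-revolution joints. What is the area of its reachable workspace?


r_max = L1 + L2 = 8.3 m
r_min = |L1 - L2| = 3.7 m
Area = pi*(r_max^2 - r_min^2)
= pi*(68.89 - 13.69)
= pi * 55.2
= 173.4159 m^2


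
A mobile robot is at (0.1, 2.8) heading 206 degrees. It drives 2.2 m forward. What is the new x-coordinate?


x_new = x0 + d*cos(theta)
= 0.1 + 2.2*cos(206)
= 0.1 + -1.9773
= -1.8773


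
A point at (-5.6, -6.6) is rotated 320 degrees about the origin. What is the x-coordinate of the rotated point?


x' = x*cos(theta) - y*sin(theta)
cos(320 deg) = 0.766, sin(320 deg) = -0.6428
x' = -5.6 * 0.766 - -6.6 * -0.6428
= -4.2898 - 4.2424
= -8.5322


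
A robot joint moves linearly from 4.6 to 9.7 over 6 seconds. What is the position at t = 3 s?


s = t/T = 3/6 = 0.5
p(t) = p0 + (pf-p0)*s
= 4.6 + (9.7 - 4.6) * 0.5
= 7.15


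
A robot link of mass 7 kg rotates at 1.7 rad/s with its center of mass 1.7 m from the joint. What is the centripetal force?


F = m * omega^2 * r
= 7 * 1.7^2 * 1.7
= 7 * 2.89 * 1.7
= 34.391 N


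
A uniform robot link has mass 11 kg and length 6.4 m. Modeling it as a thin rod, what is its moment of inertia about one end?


I = (1/3) * m * L^2
= (1/3) * 11 * 6.4^2
= 0.333333 * 11 * 40.96
= 150.1867 kg*m^2


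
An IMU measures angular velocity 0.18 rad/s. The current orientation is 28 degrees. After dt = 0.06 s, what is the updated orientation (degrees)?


delta_theta = w * dt = 0.18 * 0.06 = 0.0108 rad
= 0.6188 deg
theta_new = 28 + 0.6188 = 28.6188 deg


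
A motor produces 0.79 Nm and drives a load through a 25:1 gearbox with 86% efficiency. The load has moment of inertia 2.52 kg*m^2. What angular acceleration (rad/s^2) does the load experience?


tau_out = tau_motor * N * eta
= 0.79 * 25 * 0.86 = 16.985 Nm
alpha = tau_out / I = 16.985 / 2.52
= 6.7401 rad/s^2


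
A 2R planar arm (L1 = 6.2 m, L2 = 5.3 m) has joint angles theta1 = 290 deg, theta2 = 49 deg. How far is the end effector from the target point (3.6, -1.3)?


End effector via forward kinematics:
x = L1*cos(t1) + L2*cos(t1+t2) = 7.0685
y = L1*sin(t1) + L2*sin(t1+t2) = -7.7254
Distance to target:
d = sqrt((3.6 - 7.0685)^2 + (-1.3 - -7.7254)^2)
= sqrt(12.0305 + 41.2863)
= 7.3018 m


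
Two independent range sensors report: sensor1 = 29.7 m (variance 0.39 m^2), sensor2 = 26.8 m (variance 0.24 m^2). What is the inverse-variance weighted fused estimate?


w1 = (1/var1) / (1/var1 + 1/var2)
   = 2.5641 / (2.5641 + 4.1667) = 0.381
w2 = 1 - w1 = 0.619
fused = w1*s1 + w2*s2 = 11.3143 + 16.5905
= 27.9048 m


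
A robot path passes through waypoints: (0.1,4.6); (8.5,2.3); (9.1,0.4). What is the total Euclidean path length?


Segment lengths:
  seg1 = sqrt((8.4)^2 + (-2.3)^2) = 8.7092
  seg2 = sqrt((0.6)^2 + (-1.9)^2) = 1.9925
Total = 10.7017


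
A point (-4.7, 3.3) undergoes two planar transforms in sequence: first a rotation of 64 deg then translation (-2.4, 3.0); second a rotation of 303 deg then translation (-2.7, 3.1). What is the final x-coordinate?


After transform 1:
x1 = cos(64)*-4.7 - sin(64)*3.3 + -2.4 = -7.4264
y1 = sin(64)*-4.7 + cos(64)*3.3 + 3.0 = 0.2223
After transform 2:
x2 = cos(303)*-7.4264 - sin(303)*0.2223 + -2.7
= -6.5583


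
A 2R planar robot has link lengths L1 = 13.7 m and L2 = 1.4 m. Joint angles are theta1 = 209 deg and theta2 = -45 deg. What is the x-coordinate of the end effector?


Convert angles to radians: theta1 = 3.6477, theta2 = -0.7854
x = L1*cos(theta1) + L2*cos(theta1+theta2)
x = -11.9823 + -1.3458
x = -13.3281


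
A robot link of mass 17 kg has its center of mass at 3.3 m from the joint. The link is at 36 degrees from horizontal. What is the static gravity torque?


tau = m*g*L*cos(angle)
= 17 * 9.81 * 3.3 * cos(36 deg)
= 17 * 9.81 * 3.3 * 0.809
= 445.2352 Nm


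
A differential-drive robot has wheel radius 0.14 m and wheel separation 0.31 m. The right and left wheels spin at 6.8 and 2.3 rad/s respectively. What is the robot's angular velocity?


vR = r*wR = 0.14*6.8 = 0.952 m/s
vL = r*wL = 0.14*2.3 = 0.322 m/s
v = (vR+vL)/2 = 0.637 m/s
omega = (vR-vL)/L = 2.0323 rad/s
angular velocity = 2.0323 rad/s


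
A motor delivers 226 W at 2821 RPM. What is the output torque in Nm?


omega = 2821 * 2*pi/60 = 295.4144 rad/s
tau = P / omega = 226 / 295.4144
= 0.765 Nm


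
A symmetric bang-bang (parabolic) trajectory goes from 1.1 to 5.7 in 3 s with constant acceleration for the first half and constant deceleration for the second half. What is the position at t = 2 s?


Symmetric rest-to-rest: each phase covers (pf-p0)/2 in time T/2. 0.5*a*(T/2)^2 = (pf-p0)/2 => a = 4*(pf-p0)/T^2
a = 4*(5.7-1.1)/3^2 = 2.0444
t = 2 is in the deceleration phase (t > T/2).
p = pf - 0.5*a*(T-t)^2 = 5.7 - 0.5*2.0444*1^2
= 4.6778


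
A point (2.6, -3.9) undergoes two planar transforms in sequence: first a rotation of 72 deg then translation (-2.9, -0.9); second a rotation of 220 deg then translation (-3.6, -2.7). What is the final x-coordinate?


After transform 1:
x1 = cos(72)*2.6 - sin(72)*-3.9 + -2.9 = 1.6126
y1 = sin(72)*2.6 + cos(72)*-3.9 + -0.9 = 0.3676
After transform 2:
x2 = cos(220)*1.6126 - sin(220)*0.3676 + -3.6
= -4.599


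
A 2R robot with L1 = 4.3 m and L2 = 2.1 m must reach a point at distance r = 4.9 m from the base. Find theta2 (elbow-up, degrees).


cos(theta2) = (r^2 - L1^2 - L2^2) / (2*L1*L2)
cos(theta2) = (24.01 - 18.49 - 4.41) / 18.06
cos(theta2) = 0.061462
theta2 = 86.4763 degrees


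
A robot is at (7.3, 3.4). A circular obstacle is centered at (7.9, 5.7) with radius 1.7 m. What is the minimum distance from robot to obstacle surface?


center_dist = sqrt((7.3-7.9)^2 + (3.4-5.7)^2)
= sqrt(0.36 + 5.29)
= 2.377
min_dist = center_dist - radius = 2.377 - 1.7 = 0.677 m
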